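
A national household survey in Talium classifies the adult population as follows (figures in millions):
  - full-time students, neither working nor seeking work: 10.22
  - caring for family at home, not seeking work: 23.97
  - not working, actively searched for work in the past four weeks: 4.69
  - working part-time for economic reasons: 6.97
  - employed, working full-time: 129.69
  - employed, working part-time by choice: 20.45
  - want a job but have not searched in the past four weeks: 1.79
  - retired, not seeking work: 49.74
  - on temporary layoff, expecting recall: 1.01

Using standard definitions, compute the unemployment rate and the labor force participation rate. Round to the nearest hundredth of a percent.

Employed = 6.97 + 129.69 + 20.45 = 157.11 million (anyone who worked, including part-time for economic reasons, counts as employed).
Unemployed = 4.69 + 1.01 = 5.70 million (jobless and actively searching, or on temporary layoff).
Labor force = 157.11 + 5.70 = 162.81 million.
Not in labor force = 10.22 + 23.97 + 1.79 + 49.74 = 85.72 million (those not working and not actively searching are outside the labor force — including those who want a job but have given up searching).
Civilian working-age population = 162.81 + 85.72 = 248.53 million.
Unemployment rate = 5.70 / 162.81 = 3.50%.
Labor force participation rate = 162.81 / 248.53 = 65.51%.

Unemployment rate ≈ 3.50%; labor force participation rate ≈ 65.51%.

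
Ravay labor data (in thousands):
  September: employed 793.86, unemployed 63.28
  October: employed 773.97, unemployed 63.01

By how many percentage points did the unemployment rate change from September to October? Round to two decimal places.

The unemployment rate changed by +0.15 percentage points.

September: labor force = 793.86 + 63.28 = 857.14; u = 63.28/857.14 = 7.38%.
October: labor force = 773.97 + 63.01 = 836.98; u = 63.01/836.98 = 7.53%.
Change = 7.53% − 7.38% = +0.15 pp.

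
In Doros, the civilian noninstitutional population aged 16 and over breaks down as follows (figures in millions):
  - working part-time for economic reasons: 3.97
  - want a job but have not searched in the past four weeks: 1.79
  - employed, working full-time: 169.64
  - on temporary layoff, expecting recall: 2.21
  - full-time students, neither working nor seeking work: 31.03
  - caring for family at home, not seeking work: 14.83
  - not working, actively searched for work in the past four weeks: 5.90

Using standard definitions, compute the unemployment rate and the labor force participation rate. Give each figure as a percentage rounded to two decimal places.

Employed = 3.97 + 169.64 = 173.61 million (anyone who worked, including part-time for economic reasons, counts as employed).
Unemployed = 2.21 + 5.90 = 8.11 million (jobless and actively searching, or on temporary layoff).
Labor force = 173.61 + 8.11 = 181.72 million.
Not in labor force = 1.79 + 31.03 + 14.83 = 47.65 million (those not working and not actively searching are outside the labor force — including those who want a job but have given up searching).
Civilian working-age population = 181.72 + 47.65 = 229.37 million.
Unemployment rate = 8.11 / 181.72 = 4.46%.
Labor force participation rate = 181.72 / 229.37 = 79.23%.

Unemployment rate ≈ 4.46%; labor force participation rate ≈ 79.23%.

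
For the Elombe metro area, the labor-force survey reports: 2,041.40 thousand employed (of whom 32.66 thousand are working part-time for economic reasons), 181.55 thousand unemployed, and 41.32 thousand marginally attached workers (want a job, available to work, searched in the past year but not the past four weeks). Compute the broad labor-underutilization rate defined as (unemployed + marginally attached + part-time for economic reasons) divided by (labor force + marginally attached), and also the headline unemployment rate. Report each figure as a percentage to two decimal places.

Broad underutilization rate ≈ 11.29%; headline unemployment rate ≈ 8.17%.

Labor force = 2,041.40 + 181.55 = 2,222.95 thousand.
Numerator = 181.55 + 41.32 + 32.66 = 255.53 thousand.
Denominator = 2,222.95 + 41.32 = 2,264.27 thousand.
Broad rate = 255.53 / 2,264.27 = 11.29%.
Headline unemployment rate = 181.55 / 2,222.95 = 8.17%.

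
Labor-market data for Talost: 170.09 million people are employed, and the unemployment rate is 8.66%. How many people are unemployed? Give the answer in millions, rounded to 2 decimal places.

About 16.13 million are unemployed.

Let U be the number unemployed. The labor force is E + U, and U/(E+U) = 0.0866.
So U = 0.0866 × 170.09 / (1 − 0.0866) = 14.7298 / 0.9134 ≈ 16.13 million.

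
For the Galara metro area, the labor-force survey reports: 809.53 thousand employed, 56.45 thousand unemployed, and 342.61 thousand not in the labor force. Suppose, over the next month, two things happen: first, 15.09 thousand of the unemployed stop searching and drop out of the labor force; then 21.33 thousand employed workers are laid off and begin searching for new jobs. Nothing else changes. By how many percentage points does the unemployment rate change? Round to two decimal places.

Initially, labor force = 809.53 + 56.45 = 865.98 thousand, so u = 56.45/865.98 = 6.52%.
After the first change, unemployed and labor force both fall by 15.09 → E = 809.53, U = 41.36, labor force = 850.89 thousand.
After the second change, employed falls and unemployed rises by 21.33; labor force unchanged → E = 788.20, U = 62.69, labor force = 850.89 thousand.
New unemployment rate = 62.69 / 850.89 = 7.37%.
Change = 7.37% − 6.52% = +0.85 percentage points.

The unemployment rate changes by +0.85 percentage points.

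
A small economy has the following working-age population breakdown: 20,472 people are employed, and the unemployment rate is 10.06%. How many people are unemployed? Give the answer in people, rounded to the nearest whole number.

About 2,290 are unemployed.

Let U be the number unemployed. The labor force is E + U, and U/(E+U) = 0.1006.
So U = 0.1006 × 20,472 / (1 − 0.1006) = 2059.48 / 0.8994 ≈ 2,290.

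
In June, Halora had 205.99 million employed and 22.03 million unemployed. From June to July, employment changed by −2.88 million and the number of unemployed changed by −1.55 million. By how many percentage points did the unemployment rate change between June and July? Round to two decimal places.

June: labor force = 205.99 + 22.03 = 228.02; u = 22.03/228.02 = 9.66%.
July: labor force = 203.11 + 20.48 = 223.59; u = 20.48/223.59 = 9.16%.
Change = 9.16% − 9.66% = −0.50 pp.

The unemployment rate changed by −0.50 percentage points.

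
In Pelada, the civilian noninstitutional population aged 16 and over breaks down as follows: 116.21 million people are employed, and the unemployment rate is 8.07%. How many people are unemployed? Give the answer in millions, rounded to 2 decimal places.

Let U be the number unemployed. The labor force is E + U, and U/(E+U) = 0.0807.
So U = 0.0807 × 116.21 / (1 − 0.0807) = 9.3781 / 0.9193 ≈ 10.20 million.

About 10.20 million are unemployed.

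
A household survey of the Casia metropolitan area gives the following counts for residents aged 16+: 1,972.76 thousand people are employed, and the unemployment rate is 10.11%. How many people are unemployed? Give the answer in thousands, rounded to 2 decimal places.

Let U be the number unemployed. The labor force is E + U, and U/(E+U) = 0.1011.
So U = 0.1011 × 1,972.76 / (1 − 0.1011) = 199.4460 / 0.8989 ≈ 221.88 thousand.

About 221.88 thousand are unemployed.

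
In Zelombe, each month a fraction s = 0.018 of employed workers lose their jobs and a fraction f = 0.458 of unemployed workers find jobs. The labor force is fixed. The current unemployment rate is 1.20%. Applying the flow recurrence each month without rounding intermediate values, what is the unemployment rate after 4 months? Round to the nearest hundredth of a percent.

Unemployment rate after four months ≈ 3.59%.

With a fixed labor force, u_{t+1} = u_t + s·(1−u_t) − f·u_t = u_t·(1−s−f) + s.
Here 1−s−f = 0.524 and s = 0.018.
u_1 = 0.012000 × 0.524 + 0.018 = 0.024288.
u_2 = 0.024288 × 0.524 + 0.018 = 0.030727.
u_3 = 0.030727 × 0.524 + 0.018 = 0.034101.
u_4 = 0.034101 × 0.524 + 0.018 = 0.035869.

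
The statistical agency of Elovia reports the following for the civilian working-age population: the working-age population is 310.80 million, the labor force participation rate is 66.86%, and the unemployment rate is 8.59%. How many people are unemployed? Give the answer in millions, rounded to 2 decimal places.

Labor force = 0.6686 × 310.80 = 207.80 million.
Unemployed = 0.0859 × 207.80 ≈ 17.85 million.

About 17.85 million are unemployed.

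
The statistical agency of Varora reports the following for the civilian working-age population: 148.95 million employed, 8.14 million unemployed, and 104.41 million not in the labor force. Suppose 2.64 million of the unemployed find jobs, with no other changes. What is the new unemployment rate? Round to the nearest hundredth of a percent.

Initially, labor force = 148.95 + 8.14 = 157.09 million, so u = 8.14/157.09 = 5.18%.
After the change, unemployed falls and employed rises by 2.64; labor force unchanged → E = 151.59, U = 5.50, labor force = 157.09 million.
New unemployment rate = 5.50 / 157.09 = 3.50%.

New unemployment rate ≈ 3.50%.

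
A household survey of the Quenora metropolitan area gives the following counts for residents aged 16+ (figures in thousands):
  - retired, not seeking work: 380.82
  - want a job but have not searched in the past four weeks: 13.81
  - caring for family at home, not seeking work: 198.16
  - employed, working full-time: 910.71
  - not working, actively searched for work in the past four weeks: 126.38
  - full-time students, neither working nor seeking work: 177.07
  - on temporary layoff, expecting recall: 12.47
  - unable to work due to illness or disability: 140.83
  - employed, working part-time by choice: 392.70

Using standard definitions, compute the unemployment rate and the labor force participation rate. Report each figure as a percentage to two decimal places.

Unemployment rate ≈ 9.63%; labor force participation rate ≈ 61.30%.

Employed = 910.71 + 392.70 = 1,303.41 thousand.
Unemployed = 126.38 + 12.47 = 138.85 thousand (jobless and actively searching, or on temporary layoff).
Labor force = 1,303.41 + 138.85 = 1,442.26 thousand.
Not in labor force = 380.82 + 13.81 + 198.16 + 177.07 + 140.83 = 910.69 thousand (those not working and not actively searching are outside the labor force — including those who want a job but have given up searching).
Civilian working-age population = 1,442.26 + 910.69 = 2,352.95 thousand.
Unemployment rate = 138.85 / 1,442.26 = 9.63%.
Labor force participation rate = 1,442.26 / 2,352.95 = 61.30%.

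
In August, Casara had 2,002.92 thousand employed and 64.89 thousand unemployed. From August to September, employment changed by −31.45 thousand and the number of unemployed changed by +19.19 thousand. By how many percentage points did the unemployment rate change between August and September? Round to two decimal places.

The unemployment rate changed by +0.95 percentage points.

August: labor force = 2,002.92 + 64.89 = 2,067.81; u = 64.89/2,067.81 = 3.14%.
September: labor force = 1,971.47 + 84.08 = 2,055.55; u = 84.08/2,055.55 = 4.09%.
Change = 4.09% − 3.14% = +0.95 pp.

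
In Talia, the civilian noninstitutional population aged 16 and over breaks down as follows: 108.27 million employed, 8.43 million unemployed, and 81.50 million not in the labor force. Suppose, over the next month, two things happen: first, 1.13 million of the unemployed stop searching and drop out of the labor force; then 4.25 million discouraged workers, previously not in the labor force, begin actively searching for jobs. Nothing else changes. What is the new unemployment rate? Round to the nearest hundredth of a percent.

Initially, labor force = 108.27 + 8.43 = 116.70 million, so u = 8.43/116.70 = 7.22%.
After the first change, unemployed and labor force both fall by 1.13 → E = 108.27, U = 7.30, labor force = 115.57 million.
After the second change, unemployed and labor force both rise by 4.25 → E = 108.27, U = 11.55, labor force = 119.82 million.
New unemployment rate = 11.55 / 119.82 = 9.64%.

New unemployment rate ≈ 9.64%.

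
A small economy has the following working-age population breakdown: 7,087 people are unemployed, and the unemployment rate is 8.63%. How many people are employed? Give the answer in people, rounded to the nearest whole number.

About 75,034 are employed.

Labor force = U / u = 7,087 / 0.0863 ≈ 82,121.
Employed = labor force − unemployed = 82,121 − 7,087 = 75,034.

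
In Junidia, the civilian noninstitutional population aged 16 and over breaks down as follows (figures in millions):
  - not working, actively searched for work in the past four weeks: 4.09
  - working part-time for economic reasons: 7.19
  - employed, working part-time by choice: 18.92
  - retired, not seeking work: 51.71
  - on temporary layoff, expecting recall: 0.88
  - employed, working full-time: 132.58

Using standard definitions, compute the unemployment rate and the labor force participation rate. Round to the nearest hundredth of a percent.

Unemployment rate ≈ 3.04%; labor force participation rate ≈ 75.99%.

Employed = 7.19 + 18.92 + 132.58 = 158.69 million (anyone who worked, including part-time for economic reasons, counts as employed).
Unemployed = 4.09 + 0.88 = 4.97 million (jobless and actively searching, or on temporary layoff).
Labor force = 158.69 + 4.97 = 163.66 million.
Not in labor force = 51.71 million (those not working and not actively searching are outside the labor force).
Civilian working-age population = 163.66 + 51.71 = 215.37 million.
Unemployment rate = 4.97 / 163.66 = 3.04%.
Labor force participation rate = 163.66 / 215.37 = 75.99%.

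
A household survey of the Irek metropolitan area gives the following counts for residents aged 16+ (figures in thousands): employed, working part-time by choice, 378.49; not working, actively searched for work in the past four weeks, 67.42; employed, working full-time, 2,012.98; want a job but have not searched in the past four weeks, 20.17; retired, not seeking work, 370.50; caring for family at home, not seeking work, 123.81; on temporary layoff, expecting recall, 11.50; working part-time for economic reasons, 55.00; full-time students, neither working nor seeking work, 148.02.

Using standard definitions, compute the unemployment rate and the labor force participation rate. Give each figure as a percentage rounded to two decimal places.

Employed = 378.49 + 2,012.98 + 55.00 = 2,446.47 thousand (anyone who worked, including part-time for economic reasons, counts as employed).
Unemployed = 67.42 + 11.50 = 78.92 thousand (jobless and actively searching, or on temporary layoff).
Labor force = 2,446.47 + 78.92 = 2,525.39 thousand.
Not in labor force = 20.17 + 370.50 + 123.81 + 148.02 = 662.50 thousand (those not working and not actively searching are outside the labor force — including those who want a job but have given up searching).
Civilian working-age population = 2,525.39 + 662.50 = 3,187.89 thousand.
Unemployment rate = 78.92 / 2,525.39 = 3.13%.
Labor force participation rate = 2,525.39 / 3,187.89 = 79.22%.

Unemployment rate ≈ 3.13%; labor force participation rate ≈ 79.22%.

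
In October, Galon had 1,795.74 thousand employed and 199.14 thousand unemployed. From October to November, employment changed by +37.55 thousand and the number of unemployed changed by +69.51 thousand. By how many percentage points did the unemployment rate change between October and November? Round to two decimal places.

The unemployment rate changed by +2.80 percentage points.

October: labor force = 1,795.74 + 199.14 = 1,994.88; u = 199.14/1,994.88 = 9.98%.
November: labor force = 1,833.29 + 268.65 = 2,101.94; u = 268.65/2,101.94 = 12.78%.
Change = 12.78% − 9.98% = +2.80 pp.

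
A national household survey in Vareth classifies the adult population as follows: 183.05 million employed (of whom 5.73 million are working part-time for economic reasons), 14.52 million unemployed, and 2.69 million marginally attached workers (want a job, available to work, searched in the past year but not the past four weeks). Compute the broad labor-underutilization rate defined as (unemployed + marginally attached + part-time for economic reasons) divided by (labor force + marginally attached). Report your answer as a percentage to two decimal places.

Labor force = 183.05 + 14.52 = 197.57 million.
Numerator = 14.52 + 2.69 + 5.73 = 22.94 million.
Denominator = 197.57 + 2.69 = 200.26 million.
Broad rate = 22.94 / 200.26 = 11.46%.

Broad underutilization rate ≈ 11.46%.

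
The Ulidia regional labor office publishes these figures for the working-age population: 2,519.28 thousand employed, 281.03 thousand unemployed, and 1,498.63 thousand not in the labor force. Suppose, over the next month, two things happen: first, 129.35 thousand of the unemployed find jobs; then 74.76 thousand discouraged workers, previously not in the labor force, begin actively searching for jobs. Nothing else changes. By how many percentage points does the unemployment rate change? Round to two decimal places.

Initially, labor force = 2,519.28 + 281.03 = 2,800.31 thousand, so u = 281.03/2,800.31 = 10.04%.
After the first change, unemployed falls and employed rises by 129.35; labor force unchanged → E = 2,648.63, U = 151.68, labor force = 2,800.31 thousand.
After the second change, unemployed and labor force both rise by 74.76 → E = 2,648.63, U = 226.44, labor force = 2,875.07 thousand.
New unemployment rate = 226.44 / 2,875.07 = 7.88%.
Change = 7.88% − 10.04% = −2.16 percentage points.

The unemployment rate changes by −2.16 percentage points.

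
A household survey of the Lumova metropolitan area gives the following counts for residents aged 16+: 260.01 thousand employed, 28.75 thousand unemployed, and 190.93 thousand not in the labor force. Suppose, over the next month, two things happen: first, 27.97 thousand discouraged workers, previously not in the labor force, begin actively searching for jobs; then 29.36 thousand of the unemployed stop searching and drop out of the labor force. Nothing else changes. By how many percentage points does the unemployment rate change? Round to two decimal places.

The unemployment rate changes by −0.44 percentage points.

Initially, labor force = 260.01 + 28.75 = 288.76 thousand, so u = 28.75/288.76 = 9.96%.
After the first change, unemployed and labor force both rise by 27.97 → E = 260.01, U = 56.72, labor force = 316.73 thousand.
After the second change, unemployed and labor force both fall by 29.36 → E = 260.01, U = 27.36, labor force = 287.37 thousand.
New unemployment rate = 27.36 / 287.37 = 9.52%.
Change = 9.52% − 9.96% = −0.44 percentage points.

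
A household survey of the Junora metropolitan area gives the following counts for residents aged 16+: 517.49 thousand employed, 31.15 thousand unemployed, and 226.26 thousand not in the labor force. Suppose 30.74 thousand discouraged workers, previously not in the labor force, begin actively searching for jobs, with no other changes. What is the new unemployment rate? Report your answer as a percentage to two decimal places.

New unemployment rate ≈ 10.68%.

Initially, labor force = 517.49 + 31.15 = 548.64 thousand, so u = 31.15/548.64 = 5.68%.
After the change, unemployed and labor force both rise by 30.74 → E = 517.49, U = 61.89, labor force = 579.38 thousand.
New unemployment rate = 61.89 / 579.38 = 10.68%.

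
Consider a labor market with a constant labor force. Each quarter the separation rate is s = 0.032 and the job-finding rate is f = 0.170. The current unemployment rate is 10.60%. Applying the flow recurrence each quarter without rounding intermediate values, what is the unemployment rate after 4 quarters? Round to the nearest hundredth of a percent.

With a fixed labor force, u_{t+1} = u_t + s·(1−u_t) − f·u_t = u_t·(1−s−f) + s.
Here 1−s−f = 0.798 and s = 0.032.
u_1 = 0.106000 × 0.798 + 0.032 = 0.116588.
u_2 = 0.116588 × 0.798 + 0.032 = 0.125037.
u_3 = 0.125037 × 0.798 + 0.032 = 0.131780.
u_4 = 0.131780 × 0.798 + 0.032 = 0.137160.

Unemployment rate after four quarters ≈ 13.72%.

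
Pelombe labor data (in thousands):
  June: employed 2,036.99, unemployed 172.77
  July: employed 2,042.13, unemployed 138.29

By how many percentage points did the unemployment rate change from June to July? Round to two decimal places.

June: labor force = 2,036.99 + 172.77 = 2,209.76; u = 172.77/2,209.76 = 7.82%.
July: labor force = 2,042.13 + 138.29 = 2,180.42; u = 138.29/2,180.42 = 6.34%.
Change = 6.34% − 7.82% = −1.48 pp.

The unemployment rate changed by −1.48 percentage points.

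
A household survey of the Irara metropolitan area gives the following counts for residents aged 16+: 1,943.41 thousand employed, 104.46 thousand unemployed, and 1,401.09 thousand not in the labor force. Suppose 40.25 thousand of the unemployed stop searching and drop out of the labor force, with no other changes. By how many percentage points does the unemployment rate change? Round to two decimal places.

Initially, labor force = 1,943.41 + 104.46 = 2,047.87 thousand, so u = 104.46/2,047.87 = 5.10%.
After the change, unemployed and labor force both fall by 40.25 → E = 1,943.41, U = 64.21, labor force = 2,007.62 thousand.
New unemployment rate = 64.21 / 2,007.62 = 3.20%.
Change = 3.20% − 5.10% = −1.90 percentage points.

The unemployment rate changes by −1.90 percentage points.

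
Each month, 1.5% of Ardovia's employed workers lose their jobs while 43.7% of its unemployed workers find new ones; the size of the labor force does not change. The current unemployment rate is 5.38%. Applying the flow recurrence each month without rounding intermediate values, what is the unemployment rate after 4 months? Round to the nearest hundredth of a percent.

With a fixed labor force, u_{t+1} = u_t + s·(1−u_t) − f·u_t = u_t·(1−s−f) + s.
Here 1−s−f = 0.548 and s = 0.015.
u_1 = 0.053800 × 0.548 + 0.015 = 0.044482.
u_2 = 0.044482 × 0.548 + 0.015 = 0.039376.
u_3 = 0.039376 × 0.548 + 0.015 = 0.036578.
u_4 = 0.036578 × 0.548 + 0.015 = 0.035045.

Unemployment rate after four months ≈ 3.50%.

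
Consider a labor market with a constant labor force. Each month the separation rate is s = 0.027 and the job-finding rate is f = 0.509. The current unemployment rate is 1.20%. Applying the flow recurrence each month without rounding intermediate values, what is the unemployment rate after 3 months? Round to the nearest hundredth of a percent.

Unemployment rate after three months ≈ 4.65%.

With a fixed labor force, u_{t+1} = u_t + s·(1−u_t) − f·u_t = u_t·(1−s−f) + s.
Here 1−s−f = 0.464 and s = 0.027.
u_1 = 0.012000 × 0.464 + 0.027 = 0.032568.
u_2 = 0.032568 × 0.464 + 0.027 = 0.042112.
u_3 = 0.042112 × 0.464 + 0.027 = 0.046540.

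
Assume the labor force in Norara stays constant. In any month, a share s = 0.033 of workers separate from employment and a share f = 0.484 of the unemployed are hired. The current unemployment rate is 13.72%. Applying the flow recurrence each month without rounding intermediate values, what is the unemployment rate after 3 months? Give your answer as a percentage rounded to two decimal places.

Unemployment rate after three months ≈ 7.21%.

With a fixed labor force, u_{t+1} = u_t + s·(1−u_t) − f·u_t = u_t·(1−s−f) + s.
Here 1−s−f = 0.483 and s = 0.033.
u_1 = 0.137200 × 0.483 + 0.033 = 0.099268.
u_2 = 0.099268 × 0.483 + 0.033 = 0.080946.
u_3 = 0.080946 × 0.483 + 0.033 = 0.072097.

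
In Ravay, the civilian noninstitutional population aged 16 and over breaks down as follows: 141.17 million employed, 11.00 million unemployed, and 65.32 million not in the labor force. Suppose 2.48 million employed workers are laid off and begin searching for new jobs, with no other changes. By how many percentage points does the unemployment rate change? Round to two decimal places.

The unemployment rate changes by +1.63 percentage points.

Initially, labor force = 141.17 + 11.00 = 152.17 million, so u = 11.00/152.17 = 7.23%.
After the change, employed falls and unemployed rises by 2.48; labor force unchanged → E = 138.69, U = 13.48, labor force = 152.17 million.
New unemployment rate = 13.48 / 152.17 = 8.86%.
Change = 8.86% − 7.23% = +1.63 percentage points.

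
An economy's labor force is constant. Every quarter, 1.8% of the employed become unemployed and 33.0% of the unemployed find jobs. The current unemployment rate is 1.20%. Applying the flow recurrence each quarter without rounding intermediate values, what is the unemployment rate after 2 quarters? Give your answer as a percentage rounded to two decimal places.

Unemployment rate after two quarters ≈ 3.48%.

With a fixed labor force, u_{t+1} = u_t + s·(1−u_t) − f·u_t = u_t·(1−s−f) + s.
Here 1−s−f = 0.652 and s = 0.018.
u_1 = 0.012000 × 0.652 + 0.018 = 0.025824.
u_2 = 0.025824 × 0.652 + 0.018 = 0.034837.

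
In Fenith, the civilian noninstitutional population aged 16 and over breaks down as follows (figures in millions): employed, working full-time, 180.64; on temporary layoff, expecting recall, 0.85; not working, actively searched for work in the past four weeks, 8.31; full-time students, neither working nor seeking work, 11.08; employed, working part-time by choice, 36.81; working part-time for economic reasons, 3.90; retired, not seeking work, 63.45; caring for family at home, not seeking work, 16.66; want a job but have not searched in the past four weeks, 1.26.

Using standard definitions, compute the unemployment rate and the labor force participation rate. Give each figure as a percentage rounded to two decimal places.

Employed = 180.64 + 36.81 + 3.90 = 221.35 million (anyone who worked, including part-time for economic reasons, counts as employed).
Unemployed = 0.85 + 8.31 = 9.16 million (jobless and actively searching, or on temporary layoff).
Labor force = 221.35 + 9.16 = 230.51 million.
Not in labor force = 11.08 + 63.45 + 16.66 + 1.26 = 92.45 million (those not working and not actively searching are outside the labor force — including those who want a job but have given up searching).
Civilian working-age population = 230.51 + 92.45 = 322.96 million.
Unemployment rate = 9.16 / 230.51 = 3.97%.
Labor force participation rate = 230.51 / 322.96 = 71.37%.

Unemployment rate ≈ 3.97%; labor force participation rate ≈ 71.37%.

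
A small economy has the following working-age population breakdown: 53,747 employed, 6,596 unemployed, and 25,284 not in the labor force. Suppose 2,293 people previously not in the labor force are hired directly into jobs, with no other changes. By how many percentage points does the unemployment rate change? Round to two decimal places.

The unemployment rate changes by −0.40 percentage points.

Initially, labor force = 53,747 + 6,596 = 60,343, so u = 6,596/60,343 = 10.93%.
After the change, employed and labor force both rise by 2,293; unemployed unchanged → E = 56,040, U = 6,596, labor force = 62,636.
New unemployment rate = 6,596 / 62,636 = 10.53%.
Change = 10.53% − 10.93% = −0.40 percentage points.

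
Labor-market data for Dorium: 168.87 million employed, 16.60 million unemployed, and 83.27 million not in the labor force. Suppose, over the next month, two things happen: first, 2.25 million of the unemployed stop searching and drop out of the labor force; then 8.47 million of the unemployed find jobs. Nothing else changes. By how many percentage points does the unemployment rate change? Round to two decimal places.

The unemployment rate changes by −5.74 percentage points.

Initially, labor force = 168.87 + 16.60 = 185.47 million, so u = 16.60/185.47 = 8.95%.
After the first change, unemployed and labor force both fall by 2.25 → E = 168.87, U = 14.35, labor force = 183.22 million.
After the second change, unemployed falls and employed rises by 8.47; labor force unchanged → E = 177.34, U = 5.88, labor force = 183.22 million.
New unemployment rate = 5.88 / 183.22 = 3.21%.
Change = 3.21% − 8.95% = −5.74 percentage points.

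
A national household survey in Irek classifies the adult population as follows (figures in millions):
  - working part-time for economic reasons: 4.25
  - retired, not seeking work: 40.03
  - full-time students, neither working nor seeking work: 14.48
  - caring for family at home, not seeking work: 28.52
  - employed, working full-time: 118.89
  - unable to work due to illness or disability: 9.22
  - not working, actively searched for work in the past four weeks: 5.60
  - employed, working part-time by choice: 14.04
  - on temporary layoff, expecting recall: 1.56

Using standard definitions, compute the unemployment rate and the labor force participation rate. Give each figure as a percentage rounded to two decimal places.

Unemployment rate ≈ 4.96%; labor force participation rate ≈ 61.01%.

Employed = 4.25 + 118.89 + 14.04 = 137.18 million (anyone who worked, including part-time for economic reasons, counts as employed).
Unemployed = 5.60 + 1.56 = 7.16 million (jobless and actively searching, or on temporary layoff).
Labor force = 137.18 + 7.16 = 144.34 million.
Not in labor force = 40.03 + 14.48 + 28.52 + 9.22 = 92.25 million (those not working and not actively searching are outside the labor force).
Civilian working-age population = 144.34 + 92.25 = 236.59 million.
Unemployment rate = 7.16 / 144.34 = 4.96%.
Labor force participation rate = 144.34 / 236.59 = 61.01%.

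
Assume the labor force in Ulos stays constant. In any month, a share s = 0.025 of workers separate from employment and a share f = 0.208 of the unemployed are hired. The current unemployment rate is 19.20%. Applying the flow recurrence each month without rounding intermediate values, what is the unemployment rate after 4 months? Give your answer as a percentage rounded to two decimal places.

Unemployment rate after four months ≈ 13.66%.

With a fixed labor force, u_{t+1} = u_t + s·(1−u_t) − f·u_t = u_t·(1−s−f) + s.
Here 1−s−f = 0.767 and s = 0.025.
u_1 = 0.192000 × 0.767 + 0.025 = 0.172264.
u_2 = 0.172264 × 0.767 + 0.025 = 0.157126.
u_3 = 0.157126 × 0.767 + 0.025 = 0.145516.
u_4 = 0.145516 × 0.767 + 0.025 = 0.136611.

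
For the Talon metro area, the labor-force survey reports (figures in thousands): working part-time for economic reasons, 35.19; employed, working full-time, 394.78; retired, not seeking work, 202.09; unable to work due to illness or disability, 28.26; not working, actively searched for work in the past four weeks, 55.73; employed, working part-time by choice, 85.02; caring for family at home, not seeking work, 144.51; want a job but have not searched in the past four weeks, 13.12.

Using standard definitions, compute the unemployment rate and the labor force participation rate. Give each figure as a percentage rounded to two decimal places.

Unemployment rate ≈ 9.76%; labor force participation rate ≈ 59.53%.

Employed = 35.19 + 394.78 + 85.02 = 514.99 thousand (anyone who worked, including part-time for economic reasons, counts as employed).
Unemployed = 55.73 thousand.
Labor force = 514.99 + 55.73 = 570.72 thousand.
Not in labor force = 202.09 + 28.26 + 144.51 + 13.12 = 387.98 thousand (those not working and not actively searching are outside the labor force — including those who want a job but have given up searching).
Civilian working-age population = 570.72 + 387.98 = 958.70 thousand.
Unemployment rate = 55.73 / 570.72 = 9.76%.
Labor force participation rate = 570.72 / 958.70 = 59.53%.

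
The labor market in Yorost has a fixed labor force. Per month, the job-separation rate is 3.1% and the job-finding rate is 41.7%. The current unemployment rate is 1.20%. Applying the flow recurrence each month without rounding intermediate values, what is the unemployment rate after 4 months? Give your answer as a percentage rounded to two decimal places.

Unemployment rate after four months ≈ 6.39%.

With a fixed labor force, u_{t+1} = u_t + s·(1−u_t) − f·u_t = u_t·(1−s−f) + s.
Here 1−s−f = 0.552 and s = 0.031.
u_1 = 0.012000 × 0.552 + 0.031 = 0.037624.
u_2 = 0.037624 × 0.552 + 0.031 = 0.051768.
u_3 = 0.051768 × 0.552 + 0.031 = 0.059576.
u_4 = 0.059576 × 0.552 + 0.031 = 0.063886.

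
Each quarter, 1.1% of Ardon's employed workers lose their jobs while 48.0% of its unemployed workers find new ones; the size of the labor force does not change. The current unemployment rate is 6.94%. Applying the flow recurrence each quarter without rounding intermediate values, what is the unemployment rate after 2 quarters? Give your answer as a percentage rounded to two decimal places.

Unemployment rate after two quarters ≈ 3.46%.

With a fixed labor force, u_{t+1} = u_t + s·(1−u_t) − f·u_t = u_t·(1−s−f) + s.
Here 1−s−f = 0.509 and s = 0.011.
u_1 = 0.069400 × 0.509 + 0.011 = 0.046325.
u_2 = 0.046325 × 0.509 + 0.011 = 0.034579.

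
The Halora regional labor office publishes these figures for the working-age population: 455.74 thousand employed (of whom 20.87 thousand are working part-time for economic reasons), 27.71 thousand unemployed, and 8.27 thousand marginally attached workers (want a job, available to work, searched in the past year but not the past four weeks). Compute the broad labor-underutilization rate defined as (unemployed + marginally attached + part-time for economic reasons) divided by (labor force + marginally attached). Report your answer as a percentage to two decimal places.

Broad underutilization rate ≈ 11.56%.

Labor force = 455.74 + 27.71 = 483.45 thousand.
Numerator = 27.71 + 8.27 + 20.87 = 56.85 thousand.
Denominator = 483.45 + 8.27 = 491.72 thousand.
Broad rate = 56.85 / 491.72 = 11.56%.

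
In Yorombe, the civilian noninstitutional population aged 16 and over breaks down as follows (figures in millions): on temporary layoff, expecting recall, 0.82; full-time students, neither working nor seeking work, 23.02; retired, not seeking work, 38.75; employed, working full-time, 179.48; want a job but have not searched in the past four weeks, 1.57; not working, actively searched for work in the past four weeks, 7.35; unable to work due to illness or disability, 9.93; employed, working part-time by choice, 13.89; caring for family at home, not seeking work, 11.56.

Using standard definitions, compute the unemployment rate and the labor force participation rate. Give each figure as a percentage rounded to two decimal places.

Employed = 179.48 + 13.89 = 193.37 million.
Unemployed = 0.82 + 7.35 = 8.17 million (jobless and actively searching, or on temporary layoff).
Labor force = 193.37 + 8.17 = 201.54 million.
Not in labor force = 23.02 + 38.75 + 1.57 + 9.93 + 11.56 = 84.83 million (those not working and not actively searching are outside the labor force — including those who want a job but have given up searching).
Civilian working-age population = 201.54 + 84.83 = 286.37 million.
Unemployment rate = 8.17 / 201.54 = 4.05%.
Labor force participation rate = 201.54 / 286.37 = 70.38%.

Unemployment rate ≈ 4.05%; labor force participation rate ≈ 70.38%.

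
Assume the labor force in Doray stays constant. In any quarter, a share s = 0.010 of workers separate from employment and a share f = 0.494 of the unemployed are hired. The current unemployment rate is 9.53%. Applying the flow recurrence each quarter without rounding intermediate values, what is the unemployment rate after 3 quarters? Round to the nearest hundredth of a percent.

Unemployment rate after three quarters ≈ 2.90%.

With a fixed labor force, u_{t+1} = u_t + s·(1−u_t) − f·u_t = u_t·(1−s−f) + s.
Here 1−s−f = 0.496 and s = 0.010.
u_1 = 0.095300 × 0.496 + 0.010 = 0.057269.
u_2 = 0.057269 × 0.496 + 0.010 = 0.038405.
u_3 = 0.038405 × 0.496 + 0.010 = 0.029049.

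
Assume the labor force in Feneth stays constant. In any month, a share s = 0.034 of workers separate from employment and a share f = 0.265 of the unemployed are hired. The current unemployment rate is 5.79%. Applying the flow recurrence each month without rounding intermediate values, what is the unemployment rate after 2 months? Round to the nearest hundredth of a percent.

Unemployment rate after two months ≈ 8.63%.

With a fixed labor force, u_{t+1} = u_t + s·(1−u_t) − f·u_t = u_t·(1−s−f) + s.
Here 1−s−f = 0.701 and s = 0.034.
u_1 = 0.057900 × 0.701 + 0.034 = 0.074588.
u_2 = 0.074588 × 0.701 + 0.034 = 0.086286.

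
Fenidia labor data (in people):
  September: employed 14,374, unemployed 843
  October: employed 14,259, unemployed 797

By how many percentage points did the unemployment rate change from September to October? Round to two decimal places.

September: labor force = 14,374 + 843 = 15,217; u = 843/15,217 = 5.54%.
October: labor force = 14,259 + 797 = 15,056; u = 797/15,056 = 5.29%.
Change = 5.29% − 5.54% = −0.25 pp.

The unemployment rate changed by −0.25 percentage points.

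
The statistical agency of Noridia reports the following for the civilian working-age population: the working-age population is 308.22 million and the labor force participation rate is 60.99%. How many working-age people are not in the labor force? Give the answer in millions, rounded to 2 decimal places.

Share not in the labor force = 1 − 0.6099 = 0.3901.
Not in labor force = 0.3901 × 308.22 ≈ 120.24 million.

About 120.24 million are not in the labor force.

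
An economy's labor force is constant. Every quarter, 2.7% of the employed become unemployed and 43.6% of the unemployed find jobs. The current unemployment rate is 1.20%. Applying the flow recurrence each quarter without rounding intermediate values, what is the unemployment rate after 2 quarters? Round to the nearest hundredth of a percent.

With a fixed labor force, u_{t+1} = u_t + s·(1−u_t) − f·u_t = u_t·(1−s−f) + s.
Here 1−s−f = 0.537 and s = 0.027.
u_1 = 0.012000 × 0.537 + 0.027 = 0.033444.
u_2 = 0.033444 × 0.537 + 0.027 = 0.044959.

Unemployment rate after two quarters ≈ 4.50%.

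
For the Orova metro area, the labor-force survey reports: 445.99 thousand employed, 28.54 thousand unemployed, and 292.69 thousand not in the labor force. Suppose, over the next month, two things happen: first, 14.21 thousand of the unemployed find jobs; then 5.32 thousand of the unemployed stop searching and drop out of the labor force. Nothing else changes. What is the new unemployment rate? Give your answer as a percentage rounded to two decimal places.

Initially, labor force = 445.99 + 28.54 = 474.53 thousand, so u = 28.54/474.53 = 6.01%.
After the first change, unemployed falls and employed rises by 14.21; labor force unchanged → E = 460.20, U = 14.33, labor force = 474.53 thousand.
After the second change, unemployed and labor force both fall by 5.32 → E = 460.20, U = 9.01, labor force = 469.21 thousand.
New unemployment rate = 9.01 / 469.21 = 1.92%.

New unemployment rate ≈ 1.92%.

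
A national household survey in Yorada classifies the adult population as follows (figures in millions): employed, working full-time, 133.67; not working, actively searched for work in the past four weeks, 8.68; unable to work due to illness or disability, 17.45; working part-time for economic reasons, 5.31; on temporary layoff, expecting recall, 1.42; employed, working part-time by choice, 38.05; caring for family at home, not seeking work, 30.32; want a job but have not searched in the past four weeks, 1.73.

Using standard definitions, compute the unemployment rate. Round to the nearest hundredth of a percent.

Employed = 133.67 + 5.31 + 38.05 = 177.03 million (anyone who worked, including part-time for economic reasons, counts as employed).
Unemployed = 8.68 + 1.42 = 10.10 million (jobless and actively searching, or on temporary layoff).
Labor force = 177.03 + 10.10 = 187.13 million.
Unemployment rate = 10.10 / 187.13 = 5.40%.

Unemployment rate ≈ 5.40%.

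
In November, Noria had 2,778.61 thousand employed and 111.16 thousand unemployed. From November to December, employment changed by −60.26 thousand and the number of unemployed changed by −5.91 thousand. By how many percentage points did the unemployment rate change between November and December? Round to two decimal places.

November: labor force = 2,778.61 + 111.16 = 2,889.77; u = 111.16/2,889.77 = 3.85%.
December: labor force = 2,718.35 + 105.25 = 2,823.60; u = 105.25/2,823.60 = 3.73%.
Change = 3.73% − 3.85% = −0.12 pp.

The unemployment rate changed by −0.12 percentage points.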